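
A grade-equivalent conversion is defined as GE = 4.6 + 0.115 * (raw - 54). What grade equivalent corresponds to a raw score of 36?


raw - median = 36 - 54 = -18
slope * diff = 0.115 * -18 = -2.07
GE = 4.6 + -2.07
GE = 2.53

2.53


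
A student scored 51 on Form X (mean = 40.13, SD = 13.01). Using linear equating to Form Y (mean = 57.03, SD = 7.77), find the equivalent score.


slope = SD_Y / SD_X = 7.77 / 13.01 ~ 0.5972
intercept = mean_Y - slope * mean_X = 57.03 - (7.77 / 13.01) * 40.13 ~ 33.063
Y = slope * X + intercept. To avoid rounding drift from the rounded slope/intercept, evaluate the equivalent form Y = mean_Y + SD_Y * (X - mean_X) / SD_X at full precision:
Y = 57.03 + 7.77 * (51 - 40.13) / 13.01
Y = 57.03 + 7.77 * 10.87 / 13.01
Y = 57.03 + 84.4599 / 13.01
Y = 57.03 + 6.4919
Y = 63.5219

63.5219


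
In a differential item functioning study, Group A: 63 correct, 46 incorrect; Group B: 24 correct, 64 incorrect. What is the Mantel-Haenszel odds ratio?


Odds_A = 63/46 = 1.3696
Odds_B = 24/64 = 0.375
OR = Odds_A / Odds_B = 1.3696 / 0.375
Exactly, OR = (63 * 64) / (46 * 24) = 4032 / 1104
OR = 3.6522

3.6522


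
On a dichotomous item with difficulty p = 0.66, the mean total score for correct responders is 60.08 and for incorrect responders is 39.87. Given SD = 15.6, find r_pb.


q = 1 - p = 0.34
rpb = ((M1 - M0) / SD) * sqrt(p * q)
rpb = ((60.08 - 39.87) / 15.6) * sqrt(0.66 * 0.34)
rpb = 0.6137

0.6137


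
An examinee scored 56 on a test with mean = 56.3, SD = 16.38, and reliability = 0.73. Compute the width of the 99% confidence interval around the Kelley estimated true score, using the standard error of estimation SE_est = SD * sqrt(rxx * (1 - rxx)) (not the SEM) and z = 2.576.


True score estimate = 0.73*56 + 0.27*56.3 = 56.081
SE_est = SD * sqrt(rxx * (1 - rxx)) = 16.38 * sqrt(0.73 * 0.27) = 16.38 * sqrt(0.1971) = 7.272056
CI = T_est +/- z * SE_est, so width = 2 * z * SE_est = 2 * 2.576 * 7.272056
Width = 37.4656

37.4656


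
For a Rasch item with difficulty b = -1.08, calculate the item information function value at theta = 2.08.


P = 1/(1+exp(-(2.08--1.08))) = 0.9593
I = P*(1-P) = 0.9593 * 0.0407
I = 0.039

0.039


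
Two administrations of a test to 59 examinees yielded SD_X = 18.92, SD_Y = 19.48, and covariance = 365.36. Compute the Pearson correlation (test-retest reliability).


r = cov(X,Y) / (SD_X * SD_Y)
r = 365.36 / (18.92 * 19.48)
r = 365.36 / 368.5616
r = 0.9913

0.9913


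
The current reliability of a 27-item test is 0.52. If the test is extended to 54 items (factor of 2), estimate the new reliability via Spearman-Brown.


r_new = (n * rxx) / (1 + (n-1) * rxx)
r_new = (2 * 0.52) / (1 + 1 * 0.52)
r_new = 1.04 / 1.52
r_new = 0.6842

0.6842


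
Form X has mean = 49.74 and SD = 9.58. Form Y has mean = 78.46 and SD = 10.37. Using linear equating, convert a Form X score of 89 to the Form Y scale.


slope = SD_Y / SD_X = 10.37 / 9.58 ~ 1.0825
intercept = mean_Y - slope * mean_X = 78.46 - (10.37 / 9.58) * 49.74 ~ 24.6183
Y = slope * X + intercept. To avoid rounding drift from the rounded slope/intercept, evaluate the equivalent form Y = mean_Y + SD_Y * (X - mean_X) / SD_X at full precision:
Y = 78.46 + 10.37 * (89 - 49.74) / 9.58
Y = 78.46 + 10.37 * 39.26 / 9.58
Y = 78.46 + 407.1262 / 9.58
Y = 78.46 + 42.4975
Y = 120.9575

120.9575


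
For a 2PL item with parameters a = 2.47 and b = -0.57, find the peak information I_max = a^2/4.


For 2PL, max info at theta = b = -0.57
I_max = a^2 / 4 = 2.47^2 / 4
= 6.1009 / 4
I_max = 1.5252

1.5252


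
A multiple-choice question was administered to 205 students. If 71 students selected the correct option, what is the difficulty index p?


Item difficulty p = number correct / total examinees
p = 71 / 205
p = 0.3463

0.3463


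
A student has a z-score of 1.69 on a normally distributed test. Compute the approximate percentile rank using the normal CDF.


CDF(z) = 0.5 * (1 + erf(z/sqrt(2)))
erf(1.195) = 0.909
CDF = 0.9545
Percentile rank = 0.9545 * 100 = 95.45

95.45


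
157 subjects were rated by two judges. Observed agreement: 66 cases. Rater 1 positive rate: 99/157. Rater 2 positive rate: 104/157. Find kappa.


P_o = 66/157 = 0.420382
P_e = (99*104 + 58*53) / 24649 = 0.542416
kappa = (P_o - P_e) / (1 - P_e)
kappa = (0.420382 - 0.542416) / (1 - 0.542416)
kappa = -0.2667

-0.2667


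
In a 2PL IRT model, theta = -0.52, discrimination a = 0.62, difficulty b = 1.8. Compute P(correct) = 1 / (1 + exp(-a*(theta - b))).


a*(theta - b) = 0.62 * (-0.52 - 1.8) = -1.4384
exp(--1.4384) = 4.2139
P = 1 / (1 + 4.2139)
P = 0.1918

0.1918


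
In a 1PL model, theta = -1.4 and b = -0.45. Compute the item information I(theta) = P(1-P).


P = 1/(1+exp(-(-1.4--0.45))) = 0.2789
I = P*(1-P) = 0.2789 * 0.7211
I = 0.2011

0.2011


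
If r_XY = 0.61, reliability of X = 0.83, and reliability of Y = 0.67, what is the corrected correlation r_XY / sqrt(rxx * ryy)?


r_corrected = rxy / sqrt(rxx * ryy)
= 0.61 / sqrt(0.83 * 0.67)
= 0.61 / sqrt(0.5561)
= 0.61 / 0.745721
r_corrected = 0.818

0.818


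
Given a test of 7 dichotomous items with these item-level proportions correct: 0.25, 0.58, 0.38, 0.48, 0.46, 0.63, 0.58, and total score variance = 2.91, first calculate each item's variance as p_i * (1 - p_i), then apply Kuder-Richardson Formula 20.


For each item, compute p_i * q_i:
  Item 1: 0.25 * 0.75 = 0.1875
  Item 2: 0.58 * 0.42 = 0.2436
  Item 3: 0.38 * 0.62 = 0.2356
  Item 4: 0.48 * 0.52 = 0.2496
  Item 5: 0.46 * 0.54 = 0.2484
  Item 6: 0.63 * 0.37 = 0.2331
  Item 7: 0.58 * 0.42 = 0.2436
Sum(p_i * q_i) = 0.1875 + 0.2436 + 0.2356 + 0.2496 + 0.2484 + 0.2331 + 0.2436 = 1.6414
KR-20 = (k/(k-1)) * (1 - Sum(p_i*q_i) / Var_total)
= (7/6) * (1 - 1.6414/2.91)
= 1.1667 * 0.4359
KR-20 = 0.5086

0.5086


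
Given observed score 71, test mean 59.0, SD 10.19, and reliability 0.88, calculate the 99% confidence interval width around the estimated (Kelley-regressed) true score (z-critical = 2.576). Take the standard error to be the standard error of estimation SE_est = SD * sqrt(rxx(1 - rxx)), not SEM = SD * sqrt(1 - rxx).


True score estimate = 0.88*71 + 0.12*59.0 = 69.56
SE_est = SD * sqrt(rxx * (1 - rxx)) = 10.19 * sqrt(0.88 * 0.12) = 10.19 * sqrt(0.1056) = 3.311358
CI = T_est +/- z * SE_est, so width = 2 * z * SE_est = 2 * 2.576 * 3.311358
Width = 17.0601

17.0601


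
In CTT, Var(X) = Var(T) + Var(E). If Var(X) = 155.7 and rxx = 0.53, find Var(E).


var_true = rxx * var_obs = 0.53 * 155.7 = 82.521
var_error = var_obs - var_true
var_error = 155.7 - 82.521
var_error = 73.179

73.179


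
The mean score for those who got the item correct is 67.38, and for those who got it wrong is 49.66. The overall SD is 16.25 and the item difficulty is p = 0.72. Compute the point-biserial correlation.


q = 1 - p = 0.28
rpb = ((M1 - M0) / SD) * sqrt(p * q)
rpb = ((67.38 - 49.66) / 16.25) * sqrt(0.72 * 0.28)
rpb = 0.4896

0.4896


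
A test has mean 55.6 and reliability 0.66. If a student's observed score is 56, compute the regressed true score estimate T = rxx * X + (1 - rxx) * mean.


T_est = rxx * X + (1 - rxx) * mean
T_est = 0.66 * 56 + 0.34 * 55.6
T_est = 36.96 + 18.904
T_est = 55.864

55.864


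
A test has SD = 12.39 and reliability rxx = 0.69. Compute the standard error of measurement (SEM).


SEM = SD * sqrt(1 - rxx)
SEM = 12.39 * sqrt(1 - 0.69)
SEM = 12.39 * sqrt(0.31) = 12.39 * 0.556776
SEM = 6.8985

6.8985


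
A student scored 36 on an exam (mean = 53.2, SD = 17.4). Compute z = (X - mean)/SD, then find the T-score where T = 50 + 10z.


z = (X - mean) / SD = (36 - 53.2) / 17.4
z = -17.2 / 17.4
z = -0.9885
T-score = T = 50 + 10z
Carry z at full precision (z = -17.2 / 17.4) into the conversion:
T-score = 50 + 10 * (-17.2 / 17.4) = 50 + -172 / 17.4
T-score = 50 + -9.8851
T-score = 40.1149

40.1149


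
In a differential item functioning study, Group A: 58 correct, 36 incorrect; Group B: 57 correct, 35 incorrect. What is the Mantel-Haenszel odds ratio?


Odds_A = 58/36 = 1.6111
Odds_B = 57/35 = 1.6286
OR = Odds_A / Odds_B = 1.6111 / 1.6286
Exactly, OR = (58 * 35) / (36 * 57) = 2030 / 2052
OR = 0.9893

0.9893


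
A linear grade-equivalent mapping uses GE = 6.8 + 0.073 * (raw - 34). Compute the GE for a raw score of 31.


raw - median = 31 - 34 = -3
slope * diff = 0.073 * -3 = -0.219
GE = 6.8 + -0.219
GE = 6.581

6.581


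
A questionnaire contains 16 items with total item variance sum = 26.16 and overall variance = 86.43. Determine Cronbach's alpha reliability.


alpha = (k/(k-1)) * (1 - sum(si^2)/s_total^2)
= (16/15) * (1 - 26.16/86.43)
alpha = 0.7438

0.7438


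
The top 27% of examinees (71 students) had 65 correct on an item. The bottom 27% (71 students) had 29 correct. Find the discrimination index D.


p_upper = 65/71 = 0.9155
p_lower = 29/71 = 0.4085
D = 0.9155 - 0.4085 = 0.507

0.507


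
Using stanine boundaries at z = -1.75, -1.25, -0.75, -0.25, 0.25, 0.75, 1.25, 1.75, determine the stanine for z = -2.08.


Stanine boundaries: [-1.75, -1.25, -0.75, -0.25, 0.25, 0.75, 1.25, 1.75]
z = -2.08
Check each boundary:
  z < -1.75
  z < -1.25
  z < -0.75
  z < -0.25
  z < 0.25
  z < 0.75
  z < 1.25
  z < 1.75
Highest qualifying boundary gives stanine = 1

1


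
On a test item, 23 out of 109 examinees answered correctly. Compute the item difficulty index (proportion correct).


Item difficulty p = number correct / total examinees
p = 23 / 109
p = 0.211

0.211


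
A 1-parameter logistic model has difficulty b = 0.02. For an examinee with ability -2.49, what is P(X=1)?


theta - b = -2.49 - 0.02 = -2.51
exp(-(theta - b)) = exp(2.51) = 12.3049
P = 1 / (1 + 12.3049)
P = 0.0752

0.0752


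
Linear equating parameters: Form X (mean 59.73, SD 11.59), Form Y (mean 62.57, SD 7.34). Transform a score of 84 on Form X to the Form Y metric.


slope = SD_Y / SD_X = 7.34 / 11.59 ~ 0.6333
intercept = mean_Y - slope * mean_X = 62.57 - (7.34 / 11.59) * 59.73 ~ 24.7427
Y = slope * X + intercept. To avoid rounding drift from the rounded slope/intercept, evaluate the equivalent form Y = mean_Y + SD_Y * (X - mean_X) / SD_X at full precision:
Y = 62.57 + 7.34 * (84 - 59.73) / 11.59
Y = 62.57 + 7.34 * 24.27 / 11.59
Y = 62.57 + 178.1418 / 11.59
Y = 62.57 + 15.3703
Y = 77.9403

77.9403


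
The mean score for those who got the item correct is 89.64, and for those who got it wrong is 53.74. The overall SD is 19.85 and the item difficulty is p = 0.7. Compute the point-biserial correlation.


q = 1 - p = 0.3
rpb = ((M1 - M0) / SD) * sqrt(p * q)
rpb = ((89.64 - 53.74) / 19.85) * sqrt(0.7 * 0.3)
rpb = 0.8288

0.8288


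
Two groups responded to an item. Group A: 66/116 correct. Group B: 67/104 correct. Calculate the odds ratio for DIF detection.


Odds_A = 66/50 = 1.32
Odds_B = 67/37 = 1.8108
OR = Odds_A / Odds_B = 1.32 / 1.8108
Exactly, OR = (66 * 37) / (50 * 67) = 2442 / 3350
OR = 0.729

0.729


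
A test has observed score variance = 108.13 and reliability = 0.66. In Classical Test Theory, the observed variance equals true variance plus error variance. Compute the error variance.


var_true = rxx * var_obs = 0.66 * 108.13 = 71.3658
var_error = var_obs - var_true
var_error = 108.13 - 71.3658
var_error = 36.7642

36.7642


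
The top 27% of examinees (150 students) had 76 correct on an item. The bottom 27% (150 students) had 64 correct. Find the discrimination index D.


p_upper = 76/150 = 0.5067
p_lower = 64/150 = 0.4267
D = 0.5067 - 0.4267 = 0.08

0.08


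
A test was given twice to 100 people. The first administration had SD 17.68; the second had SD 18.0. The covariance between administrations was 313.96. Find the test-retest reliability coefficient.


r = cov(X,Y) / (SD_X * SD_Y)
r = 313.96 / (17.68 * 18.0)
r = 313.96 / 318.24
r = 0.9866

0.9866


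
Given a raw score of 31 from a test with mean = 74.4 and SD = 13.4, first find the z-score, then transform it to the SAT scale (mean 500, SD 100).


z = (X - mean) / SD = (31 - 74.4) / 13.4
z = -43.4 / 13.4
z = -3.2388
SAT-scale = SAT = 500 + 100z
Carry z at full precision (z = -43.4 / 13.4) into the conversion:
SAT-scale = 500 + 100 * (-43.4 / 13.4) = 500 + -4340 / 13.4
SAT-scale = 500 + -323.8806
SAT-scale = 176.1194

176.1194


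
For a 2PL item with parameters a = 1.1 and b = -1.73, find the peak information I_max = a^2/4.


For 2PL, max info at theta = b = -1.73
I_max = a^2 / 4 = 1.1^2 / 4
= 1.21 / 4
I_max = 0.3025

0.3025


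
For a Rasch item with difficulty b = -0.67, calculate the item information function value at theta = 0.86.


P = 1/(1+exp(-(0.86--0.67))) = 0.822
I = P*(1-P) = 0.822 * 0.178
I = 0.1463

0.1463


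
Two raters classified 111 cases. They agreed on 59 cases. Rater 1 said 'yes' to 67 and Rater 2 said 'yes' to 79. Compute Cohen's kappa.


P_o = 59/111 = 0.531532
P_e = (67*79 + 44*32) / 12321 = 0.543868
kappa = (P_o - P_e) / (1 - P_e)
kappa = (0.531532 - 0.543868) / (1 - 0.543868)
kappa = -0.027

-0.027


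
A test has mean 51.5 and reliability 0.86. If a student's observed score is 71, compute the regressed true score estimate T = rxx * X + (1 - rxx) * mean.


T_est = rxx * X + (1 - rxx) * mean
T_est = 0.86 * 71 + 0.14 * 51.5
T_est = 61.06 + 7.21
T_est = 68.27

68.27


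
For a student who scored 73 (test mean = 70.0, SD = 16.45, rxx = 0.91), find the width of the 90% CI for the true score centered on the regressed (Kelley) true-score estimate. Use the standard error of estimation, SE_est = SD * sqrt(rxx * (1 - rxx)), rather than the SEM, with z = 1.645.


True score estimate = 0.91*73 + 0.09*70.0 = 72.73
SE_est = SD * sqrt(rxx * (1 - rxx)) = 16.45 * sqrt(0.91 * 0.09) = 16.45 * sqrt(0.0819) = 4.70769
CI = T_est +/- z * SE_est, so width = 2 * z * SE_est = 2 * 1.645 * 4.70769
Width = 15.4883

15.4883


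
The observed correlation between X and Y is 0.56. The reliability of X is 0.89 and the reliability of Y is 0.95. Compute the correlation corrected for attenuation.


r_corrected = rxy / sqrt(rxx * ryy)
= 0.56 / sqrt(0.89 * 0.95)
= 0.56 / sqrt(0.8455)
= 0.56 / 0.919511
r_corrected = 0.609

0.609


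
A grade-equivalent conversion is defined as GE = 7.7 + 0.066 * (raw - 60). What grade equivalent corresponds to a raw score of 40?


raw - median = 40 - 60 = -20
slope * diff = 0.066 * -20 = -1.32
GE = 7.7 + -1.32
GE = 6.38

6.38


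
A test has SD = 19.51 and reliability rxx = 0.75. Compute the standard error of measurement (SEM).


SEM = SD * sqrt(1 - rxx)
SEM = 19.51 * sqrt(1 - 0.75)
SEM = 19.51 * sqrt(0.25) = 19.51 * 0.5
SEM = 9.755

9.755


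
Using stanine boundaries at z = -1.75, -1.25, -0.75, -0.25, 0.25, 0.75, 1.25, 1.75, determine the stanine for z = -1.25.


Stanine boundaries: [-1.75, -1.25, -0.75, -0.25, 0.25, 0.75, 1.25, 1.75]
z = -1.25
Check each boundary:
  z >= -1.75 -> could be stanine 2
  z >= -1.25 -> could be stanine 3
  z < -0.75
  z < -0.25
  z < 0.25
  z < 0.75
  z < 1.25
  z < 1.75
Highest qualifying boundary gives stanine = 3

3


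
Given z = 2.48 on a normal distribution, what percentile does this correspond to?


CDF(z) = 0.5 * (1 + erf(z/sqrt(2)))
erf(1.7536) = 0.9869
CDF = 0.9934
Percentile rank = 0.9934 * 100 = 99.34

99.34


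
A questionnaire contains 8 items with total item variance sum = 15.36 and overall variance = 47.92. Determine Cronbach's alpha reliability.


alpha = (k/(k-1)) * (1 - sum(si^2)/s_total^2)
= (8/7) * (1 - 15.36/47.92)
alpha = 0.7765

0.7765


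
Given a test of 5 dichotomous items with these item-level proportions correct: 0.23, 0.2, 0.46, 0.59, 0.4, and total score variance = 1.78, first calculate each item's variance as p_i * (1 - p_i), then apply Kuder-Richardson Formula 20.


For each item, compute p_i * q_i:
  Item 1: 0.23 * 0.77 = 0.1771
  Item 2: 0.2 * 0.8 = 0.16
  Item 3: 0.46 * 0.54 = 0.2484
  Item 4: 0.59 * 0.41 = 0.2419
  Item 5: 0.4 * 0.6 = 0.24
Sum(p_i * q_i) = 0.1771 + 0.16 + 0.2484 + 0.2419 + 0.24 = 1.0674
KR-20 = (k/(k-1)) * (1 - Sum(p_i*q_i) / Var_total)
= (5/4) * (1 - 1.0674/1.78)
= 1.25 * 0.4003
KR-20 = 0.5004

0.5004


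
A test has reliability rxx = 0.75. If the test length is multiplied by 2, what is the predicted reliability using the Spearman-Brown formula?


r_new = (n * rxx) / (1 + (n-1) * rxx)
r_new = (2 * 0.75) / (1 + 1 * 0.75)
r_new = 1.5 / 1.75
r_new = 0.8571

0.8571


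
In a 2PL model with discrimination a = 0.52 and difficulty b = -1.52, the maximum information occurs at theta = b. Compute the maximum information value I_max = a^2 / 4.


For 2PL, max info at theta = b = -1.52
I_max = a^2 / 4 = 0.52^2 / 4
= 0.2704 / 4
I_max = 0.0676

0.0676


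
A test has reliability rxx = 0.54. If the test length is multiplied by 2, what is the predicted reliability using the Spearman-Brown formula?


r_new = (n * rxx) / (1 + (n-1) * rxx)
r_new = (2 * 0.54) / (1 + 1 * 0.54)
r_new = 1.08 / 1.54
r_new = 0.7013

0.7013


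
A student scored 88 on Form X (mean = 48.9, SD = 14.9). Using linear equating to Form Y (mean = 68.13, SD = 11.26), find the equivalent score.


slope = SD_Y / SD_X = 11.26 / 14.9 ~ 0.7557
intercept = mean_Y - slope * mean_X = 68.13 - (11.26 / 14.9) * 48.9 ~ 31.176
Y = slope * X + intercept. To avoid rounding drift from the rounded slope/intercept, evaluate the equivalent form Y = mean_Y + SD_Y * (X - mean_X) / SD_X at full precision:
Y = 68.13 + 11.26 * (88 - 48.9) / 14.9
Y = 68.13 + 11.26 * 39.1 / 14.9
Y = 68.13 + 440.266 / 14.9
Y = 68.13 + 29.5481
Y = 97.6781

97.6781


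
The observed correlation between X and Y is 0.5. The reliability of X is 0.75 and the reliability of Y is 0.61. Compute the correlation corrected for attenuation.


r_corrected = rxy / sqrt(rxx * ryy)
= 0.5 / sqrt(0.75 * 0.61)
= 0.5 / sqrt(0.4575)
= 0.5 / 0.676387
r_corrected = 0.7392

0.7392


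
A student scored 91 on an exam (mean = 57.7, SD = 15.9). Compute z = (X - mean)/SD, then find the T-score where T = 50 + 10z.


z = (X - mean) / SD = (91 - 57.7) / 15.9
z = 33.3 / 15.9
z = 2.0943
T-score = T = 50 + 10z
Carry z at full precision (z = 33.3 / 15.9) into the conversion:
T-score = 50 + 10 * (33.3 / 15.9) = 50 + 333 / 15.9
T-score = 50 + 20.9434
T-score = 70.9434

70.9434


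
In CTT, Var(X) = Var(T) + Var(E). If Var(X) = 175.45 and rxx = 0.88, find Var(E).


var_true = rxx * var_obs = 0.88 * 175.45 = 154.396
var_error = var_obs - var_true
var_error = 175.45 - 154.396
var_error = 21.054

21.054


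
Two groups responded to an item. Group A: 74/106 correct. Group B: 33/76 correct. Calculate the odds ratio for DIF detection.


Odds_A = 74/32 = 2.3125
Odds_B = 33/43 = 0.7674
OR = Odds_A / Odds_B = 2.3125 / 0.7674
Exactly, OR = (74 * 43) / (32 * 33) = 3182 / 1056
OR = 3.0133

3.0133


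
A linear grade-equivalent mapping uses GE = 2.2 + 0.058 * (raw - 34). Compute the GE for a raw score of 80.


raw - median = 80 - 34 = 46
slope * diff = 0.058 * 46 = 2.668
GE = 2.2 + 2.668
GE = 4.868

4.868


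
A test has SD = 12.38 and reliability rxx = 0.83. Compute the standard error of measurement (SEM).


SEM = SD * sqrt(1 - rxx)
SEM = 12.38 * sqrt(1 - 0.83)
SEM = 12.38 * sqrt(0.17) = 12.38 * 0.412311
SEM = 5.1044

5.1044


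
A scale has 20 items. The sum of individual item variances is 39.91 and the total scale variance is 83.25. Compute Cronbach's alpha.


alpha = (k/(k-1)) * (1 - sum(si^2)/s_total^2)
= (20/19) * (1 - 39.91/83.25)
alpha = 0.548

0.548


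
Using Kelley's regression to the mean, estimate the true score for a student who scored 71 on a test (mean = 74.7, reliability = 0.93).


T_est = rxx * X + (1 - rxx) * mean
T_est = 0.93 * 71 + 0.07 * 74.7
T_est = 66.03 + 5.229
T_est = 71.259

71.259


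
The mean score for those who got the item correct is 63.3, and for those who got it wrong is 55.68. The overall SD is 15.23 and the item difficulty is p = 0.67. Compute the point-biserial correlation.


q = 1 - p = 0.33
rpb = ((M1 - M0) / SD) * sqrt(p * q)
rpb = ((63.3 - 55.68) / 15.23) * sqrt(0.67 * 0.33)
rpb = 0.2353

0.2353


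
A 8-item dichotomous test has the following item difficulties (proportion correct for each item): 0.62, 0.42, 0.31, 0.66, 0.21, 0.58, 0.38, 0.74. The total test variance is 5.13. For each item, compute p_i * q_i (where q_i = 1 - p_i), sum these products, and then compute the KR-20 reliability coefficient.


For each item, compute p_i * q_i:
  Item 1: 0.62 * 0.38 = 0.2356
  Item 2: 0.42 * 0.58 = 0.2436
  Item 3: 0.31 * 0.69 = 0.2139
  Item 4: 0.66 * 0.34 = 0.2244
  Item 5: 0.21 * 0.79 = 0.1659
  Item 6: 0.58 * 0.42 = 0.2436
  Item 7: 0.38 * 0.62 = 0.2356
  Item 8: 0.74 * 0.26 = 0.1924
Sum(p_i * q_i) = 0.2356 + 0.2436 + 0.2139 + 0.2244 + 0.1659 + 0.2436 + 0.2356 + 0.1924 = 1.755
KR-20 = (k/(k-1)) * (1 - Sum(p_i*q_i) / Var_total)
= (8/7) * (1 - 1.755/5.13)
= 1.1429 * 0.6579
KR-20 = 0.7519

0.7519


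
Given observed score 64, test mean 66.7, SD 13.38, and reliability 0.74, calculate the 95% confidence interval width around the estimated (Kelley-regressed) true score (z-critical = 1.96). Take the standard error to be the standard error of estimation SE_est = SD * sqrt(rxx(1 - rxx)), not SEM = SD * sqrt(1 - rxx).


True score estimate = 0.74*64 + 0.26*66.7 = 64.702
SE_est = SD * sqrt(rxx * (1 - rxx)) = 13.38 * sqrt(0.74 * 0.26) = 13.38 * sqrt(0.1924) = 5.868926
CI = T_est +/- z * SE_est, so width = 2 * z * SE_est = 2 * 1.96 * 5.868926
Width = 23.0062

23.0062


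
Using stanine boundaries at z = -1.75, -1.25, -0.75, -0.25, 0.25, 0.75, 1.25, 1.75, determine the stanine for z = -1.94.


Stanine boundaries: [-1.75, -1.25, -0.75, -0.25, 0.25, 0.75, 1.25, 1.75]
z = -1.94
Check each boundary:
  z < -1.75
  z < -1.25
  z < -0.75
  z < -0.25
  z < 0.25
  z < 0.75
  z < 1.25
  z < 1.75
Highest qualifying boundary gives stanine = 1

1


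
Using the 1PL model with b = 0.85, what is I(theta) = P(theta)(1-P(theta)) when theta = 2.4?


P = 1/(1+exp(-(2.4-0.85))) = 0.8249
I = P*(1-P) = 0.8249 * 0.1751
I = 0.1444

0.1444


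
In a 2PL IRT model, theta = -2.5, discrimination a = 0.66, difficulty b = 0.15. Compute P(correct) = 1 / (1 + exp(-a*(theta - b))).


a*(theta - b) = 0.66 * (-2.5 - 0.15) = -1.749
exp(--1.749) = 5.7489
P = 1 / (1 + 5.7489)
P = 0.1482

0.1482


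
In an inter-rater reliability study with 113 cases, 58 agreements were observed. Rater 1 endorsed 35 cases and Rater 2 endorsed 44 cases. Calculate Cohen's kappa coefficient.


P_o = 58/113 = 0.513274
P_e = (35*44 + 78*69) / 12769 = 0.542094
kappa = (P_o - P_e) / (1 - P_e)
kappa = (0.513274 - 0.542094) / (1 - 0.542094)
kappa = -0.0629

-0.0629


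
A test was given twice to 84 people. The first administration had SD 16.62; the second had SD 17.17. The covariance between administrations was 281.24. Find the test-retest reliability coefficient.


r = cov(X,Y) / (SD_X * SD_Y)
r = 281.24 / (16.62 * 17.17)
r = 281.24 / 285.3654
r = 0.9855

0.9855


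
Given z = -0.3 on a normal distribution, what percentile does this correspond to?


CDF(z) = 0.5 * (1 + erf(z/sqrt(2)))
erf(-0.2121) = -0.2358
CDF = 0.3821
Percentile rank = 0.3821 * 100 = 38.21

38.21


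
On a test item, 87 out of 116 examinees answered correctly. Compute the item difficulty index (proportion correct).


Item difficulty p = number correct / total examinees
p = 87 / 116
p = 0.75

0.75


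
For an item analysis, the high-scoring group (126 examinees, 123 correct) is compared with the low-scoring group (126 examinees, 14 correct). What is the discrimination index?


p_upper = 123/126 = 0.9762
p_lower = 14/126 = 0.1111
D = 0.9762 - 0.1111 = 0.8651

0.8651


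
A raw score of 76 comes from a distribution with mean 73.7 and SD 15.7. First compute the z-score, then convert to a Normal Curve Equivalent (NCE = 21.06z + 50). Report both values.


z = (X - mean) / SD = (76 - 73.7) / 15.7
z = 2.3 / 15.7
z = 0.1465
NCE = NCE = 21.06z + 50
Carry z at full precision (z = 2.3 / 15.7) into the conversion:
NCE = 21.06 * (2.3 / 15.7) + 50 = 48.438 / 15.7 + 50
NCE = 3.0852 + 50
NCE = 53.0852

53.0852


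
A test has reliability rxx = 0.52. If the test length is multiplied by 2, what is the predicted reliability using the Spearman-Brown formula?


r_new = (n * rxx) / (1 + (n-1) * rxx)
r_new = (2 * 0.52) / (1 + 1 * 0.52)
r_new = 1.04 / 1.52
r_new = 0.6842

0.6842


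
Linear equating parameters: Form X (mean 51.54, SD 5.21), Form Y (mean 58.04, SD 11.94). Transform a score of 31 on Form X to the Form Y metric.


slope = SD_Y / SD_X = 11.94 / 5.21 ~ 2.2917
intercept = mean_Y - slope * mean_X = 58.04 - (11.94 / 5.21) * 51.54 ~ -60.0766
Y = slope * X + intercept. To avoid rounding drift from the rounded slope/intercept, evaluate the equivalent form Y = mean_Y + SD_Y * (X - mean_X) / SD_X at full precision:
Y = 58.04 + 11.94 * (31 - 51.54) / 5.21
Y = 58.04 - 11.94 * 20.54 / 5.21
Y = 58.04 - 245.2476 / 5.21
Y = 58.04 - 47.0725
Y = 10.9675

10.9675


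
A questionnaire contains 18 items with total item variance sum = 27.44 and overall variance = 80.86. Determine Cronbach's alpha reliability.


alpha = (k/(k-1)) * (1 - sum(si^2)/s_total^2)
= (18/17) * (1 - 27.44/80.86)
alpha = 0.6995

0.6995


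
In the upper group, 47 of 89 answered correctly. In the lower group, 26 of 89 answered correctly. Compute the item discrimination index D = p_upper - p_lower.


p_upper = 47/89 = 0.5281
p_lower = 26/89 = 0.2921
D = 0.5281 - 0.2921 = 0.236

0.236


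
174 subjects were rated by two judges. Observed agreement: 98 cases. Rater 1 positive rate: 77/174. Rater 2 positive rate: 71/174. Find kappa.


P_o = 98/174 = 0.563218
P_e = (77*71 + 97*103) / 30276 = 0.510569
kappa = (P_o - P_e) / (1 - P_e)
kappa = (0.563218 - 0.510569) / (1 - 0.510569)
kappa = 0.1076

0.1076


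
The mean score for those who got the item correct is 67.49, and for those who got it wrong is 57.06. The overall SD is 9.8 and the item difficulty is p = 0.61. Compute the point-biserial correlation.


q = 1 - p = 0.39
rpb = ((M1 - M0) / SD) * sqrt(p * q)
rpb = ((67.49 - 57.06) / 9.8) * sqrt(0.61 * 0.39)
rpb = 0.5191

0.5191


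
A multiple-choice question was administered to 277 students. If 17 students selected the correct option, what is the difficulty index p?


Item difficulty p = number correct / total examinees
p = 17 / 277
p = 0.0614

0.0614


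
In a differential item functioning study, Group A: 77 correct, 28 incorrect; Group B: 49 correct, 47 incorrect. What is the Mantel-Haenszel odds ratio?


Odds_A = 77/28 = 2.75
Odds_B = 49/47 = 1.0426
OR = Odds_A / Odds_B = 2.75 / 1.0426
Exactly, OR = (77 * 47) / (28 * 49) = 3619 / 1372
OR = 2.6378

2.6378


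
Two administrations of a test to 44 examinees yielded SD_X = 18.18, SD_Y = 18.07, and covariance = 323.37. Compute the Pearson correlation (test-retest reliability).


r = cov(X,Y) / (SD_X * SD_Y)
r = 323.37 / (18.18 * 18.07)
r = 323.37 / 328.5126
r = 0.9843

0.9843


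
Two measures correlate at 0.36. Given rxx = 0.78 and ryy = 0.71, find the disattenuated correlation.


r_corrected = rxy / sqrt(rxx * ryy)
= 0.36 / sqrt(0.78 * 0.71)
= 0.36 / sqrt(0.5538)
= 0.36 / 0.744177
r_corrected = 0.4838

0.4838


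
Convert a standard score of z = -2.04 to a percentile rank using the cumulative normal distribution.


CDF(z) = 0.5 * (1 + erf(z/sqrt(2)))
erf(-1.4425) = -0.9586
CDF = 0.0207
Percentile rank = 0.0207 * 100 = 2.07

2.07


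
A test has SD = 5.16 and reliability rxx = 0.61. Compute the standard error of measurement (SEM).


SEM = SD * sqrt(1 - rxx)
SEM = 5.16 * sqrt(1 - 0.61)
SEM = 5.16 * sqrt(0.39) = 5.16 * 0.6245
SEM = 3.2224

3.2224


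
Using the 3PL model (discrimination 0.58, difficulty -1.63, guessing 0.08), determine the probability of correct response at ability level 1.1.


logit = 0.58*(1.1 - -1.63) = 1.5834
P* = 1/(1 + exp(-1.5834)) = 0.8297
P = 0.08 + (1 - 0.08) * 0.8297
P = 0.8433

0.8433


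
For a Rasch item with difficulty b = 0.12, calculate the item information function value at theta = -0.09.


P = 1/(1+exp(-(-0.09-0.12))) = 0.4477
I = P*(1-P) = 0.4477 * 0.5523
I = 0.2473

0.2473


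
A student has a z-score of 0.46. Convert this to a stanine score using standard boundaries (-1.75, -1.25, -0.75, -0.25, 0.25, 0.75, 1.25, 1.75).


Stanine boundaries: [-1.75, -1.25, -0.75, -0.25, 0.25, 0.75, 1.25, 1.75]
z = 0.46
Check each boundary:
  z >= -1.75 -> could be stanine 2
  z >= -1.25 -> could be stanine 3
  z >= -0.75 -> could be stanine 4
  z >= -0.25 -> could be stanine 5
  z >= 0.25 -> could be stanine 6
  z < 0.75
  z < 1.25
  z < 1.75
Highest qualifying boundary gives stanine = 6

6


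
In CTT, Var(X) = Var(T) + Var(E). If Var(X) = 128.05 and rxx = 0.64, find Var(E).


var_true = rxx * var_obs = 0.64 * 128.05 = 81.952
var_error = var_obs - var_true
var_error = 128.05 - 81.952
var_error = 46.098

46.098


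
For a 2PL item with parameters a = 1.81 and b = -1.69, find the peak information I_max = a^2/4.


For 2PL, max info at theta = b = -1.69
I_max = a^2 / 4 = 1.81^2 / 4
= 3.2761 / 4
I_max = 0.819

0.819


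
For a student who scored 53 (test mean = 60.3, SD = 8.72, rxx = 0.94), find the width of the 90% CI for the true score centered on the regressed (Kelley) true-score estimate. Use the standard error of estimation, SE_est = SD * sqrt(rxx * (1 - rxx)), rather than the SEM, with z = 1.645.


True score estimate = 0.94*53 + 0.06*60.3 = 53.438
SE_est = SD * sqrt(rxx * (1 - rxx)) = 8.72 * sqrt(0.94 * 0.06) = 8.72 * sqrt(0.0564) = 2.070885
CI = T_est +/- z * SE_est, so width = 2 * z * SE_est = 2 * 1.645 * 2.070885
Width = 6.8132

6.8132


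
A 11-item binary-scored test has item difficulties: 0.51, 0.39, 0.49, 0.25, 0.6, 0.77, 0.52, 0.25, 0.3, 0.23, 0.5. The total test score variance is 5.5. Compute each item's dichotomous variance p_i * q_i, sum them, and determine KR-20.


For each item, compute p_i * q_i:
  Item 1: 0.51 * 0.49 = 0.2499
  Item 2: 0.39 * 0.61 = 0.2379
  Item 3: 0.49 * 0.51 = 0.2499
  Item 4: 0.25 * 0.75 = 0.1875
  Item 5: 0.6 * 0.4 = 0.24
  Item 6: 0.77 * 0.23 = 0.1771
  Item 7: 0.52 * 0.48 = 0.2496
  Item 8: 0.25 * 0.75 = 0.1875
  Item 9: 0.3 * 0.7 = 0.21
  Item 10: 0.23 * 0.77 = 0.1771
  Item 11: 0.5 * 0.5 = 0.25
Sum(p_i * q_i) = 0.2499 + 0.2379 + 0.2499 + 0.1875 + 0.24 + 0.1771 + 0.2496 + 0.1875 + 0.21 + 0.1771 + 0.25 = 2.4165
KR-20 = (k/(k-1)) * (1 - Sum(p_i*q_i) / Var_total)
= (11/10) * (1 - 2.4165/5.5)
= 1.1 * 0.5606
KR-20 = 0.6167

0.6167


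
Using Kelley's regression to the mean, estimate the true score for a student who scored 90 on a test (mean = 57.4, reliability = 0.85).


T_est = rxx * X + (1 - rxx) * mean
T_est = 0.85 * 90 + 0.15 * 57.4
T_est = 76.5 + 8.61
T_est = 85.11

85.11


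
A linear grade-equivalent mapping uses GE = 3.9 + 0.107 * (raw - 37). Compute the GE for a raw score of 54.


raw - median = 54 - 37 = 17
slope * diff = 0.107 * 17 = 1.819
GE = 3.9 + 1.819
GE = 5.719

5.719


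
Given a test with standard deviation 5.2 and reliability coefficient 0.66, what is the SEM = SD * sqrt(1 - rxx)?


SEM = SD * sqrt(1 - rxx)
SEM = 5.2 * sqrt(1 - 0.66)
SEM = 5.2 * sqrt(0.34) = 5.2 * 0.583095
SEM = 3.0321

3.0321


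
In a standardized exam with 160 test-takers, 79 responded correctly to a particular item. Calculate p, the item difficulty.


Item difficulty p = number correct / total examinees
p = 79 / 160
p = 0.4938

0.4938


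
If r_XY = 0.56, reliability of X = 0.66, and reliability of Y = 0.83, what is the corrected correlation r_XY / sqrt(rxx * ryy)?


r_corrected = rxy / sqrt(rxx * ryy)
= 0.56 / sqrt(0.66 * 0.83)
= 0.56 / sqrt(0.5478)
= 0.56 / 0.740135
r_corrected = 0.7566

0.7566


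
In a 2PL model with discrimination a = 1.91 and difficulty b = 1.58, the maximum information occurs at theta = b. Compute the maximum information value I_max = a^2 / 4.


For 2PL, max info at theta = b = 1.58
I_max = a^2 / 4 = 1.91^2 / 4
= 3.6481 / 4
I_max = 0.912

0.912


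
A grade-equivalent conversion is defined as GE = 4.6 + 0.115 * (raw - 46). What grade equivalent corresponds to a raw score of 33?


raw - median = 33 - 46 = -13
slope * diff = 0.115 * -13 = -1.495
GE = 4.6 + -1.495
GE = 3.105

3.105


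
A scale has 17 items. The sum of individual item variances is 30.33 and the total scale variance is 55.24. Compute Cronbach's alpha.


alpha = (k/(k-1)) * (1 - sum(si^2)/s_total^2)
= (17/16) * (1 - 30.33/55.24)
alpha = 0.4791

0.4791


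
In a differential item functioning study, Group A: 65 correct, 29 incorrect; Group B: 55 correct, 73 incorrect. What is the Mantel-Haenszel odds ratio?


Odds_A = 65/29 = 2.2414
Odds_B = 55/73 = 0.7534
OR = Odds_A / Odds_B = 2.2414 / 0.7534
Exactly, OR = (65 * 73) / (29 * 55) = 4745 / 1595
OR = 2.9749

2.9749


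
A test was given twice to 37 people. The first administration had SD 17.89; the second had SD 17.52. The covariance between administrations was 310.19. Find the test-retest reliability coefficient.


r = cov(X,Y) / (SD_X * SD_Y)
r = 310.19 / (17.89 * 17.52)
r = 310.19 / 313.4328
r = 0.9897

0.9897


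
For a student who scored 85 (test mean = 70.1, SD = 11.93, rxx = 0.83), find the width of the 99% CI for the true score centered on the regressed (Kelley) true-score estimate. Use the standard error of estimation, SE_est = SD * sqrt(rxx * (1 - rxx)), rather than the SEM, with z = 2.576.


True score estimate = 0.83*85 + 0.17*70.1 = 82.467
SE_est = SD * sqrt(rxx * (1 - rxx)) = 11.93 * sqrt(0.83 * 0.17) = 11.93 * sqrt(0.1411) = 4.481299
CI = T_est +/- z * SE_est, so width = 2 * z * SE_est = 2 * 2.576 * 4.481299
Width = 23.0877

23.0877


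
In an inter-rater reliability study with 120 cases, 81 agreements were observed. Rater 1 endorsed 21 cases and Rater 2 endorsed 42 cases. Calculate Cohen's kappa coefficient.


P_o = 81/120 = 0.675
P_e = (21*42 + 99*78) / 14400 = 0.5975
kappa = (P_o - P_e) / (1 - P_e)
kappa = (0.675 - 0.5975) / (1 - 0.5975)
kappa = 0.1925

0.1925


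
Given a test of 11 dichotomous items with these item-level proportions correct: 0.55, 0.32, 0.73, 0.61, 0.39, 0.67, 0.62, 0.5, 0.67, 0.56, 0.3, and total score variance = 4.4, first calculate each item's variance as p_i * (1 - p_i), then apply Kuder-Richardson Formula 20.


For each item, compute p_i * q_i:
  Item 1: 0.55 * 0.45 = 0.2475
  Item 2: 0.32 * 0.68 = 0.2176
  Item 3: 0.73 * 0.27 = 0.1971
  Item 4: 0.61 * 0.39 = 0.2379
  Item 5: 0.39 * 0.61 = 0.2379
  Item 6: 0.67 * 0.33 = 0.2211
  Item 7: 0.62 * 0.38 = 0.2356
  Item 8: 0.5 * 0.5 = 0.25
  Item 9: 0.67 * 0.33 = 0.2211
  Item 10: 0.56 * 0.44 = 0.2464
  Item 11: 0.3 * 0.7 = 0.21
Sum(p_i * q_i) = 0.2475 + 0.2176 + 0.1971 + 0.2379 + 0.2379 + 0.2211 + 0.2356 + 0.25 + 0.2211 + 0.2464 + 0.21 = 2.5222
KR-20 = (k/(k-1)) * (1 - Sum(p_i*q_i) / Var_total)
= (11/10) * (1 - 2.5222/4.4)
= 1.1 * 0.4268
KR-20 = 0.4695

0.4695


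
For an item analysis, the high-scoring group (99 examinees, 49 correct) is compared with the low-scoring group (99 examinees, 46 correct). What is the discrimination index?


p_upper = 49/99 = 0.4949
p_lower = 46/99 = 0.4646
D = 0.4949 - 0.4646 = 0.0303

0.0303


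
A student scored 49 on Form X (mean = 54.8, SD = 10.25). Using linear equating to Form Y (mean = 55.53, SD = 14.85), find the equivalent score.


slope = SD_Y / SD_X = 14.85 / 10.25 ~ 1.4488
intercept = mean_Y - slope * mean_X = 55.53 - (14.85 / 10.25) * 54.8 ~ -23.8632
Y = slope * X + intercept. To avoid rounding drift from the rounded slope/intercept, evaluate the equivalent form Y = mean_Y + SD_Y * (X - mean_X) / SD_X at full precision:
Y = 55.53 + 14.85 * (49 - 54.8) / 10.25
Y = 55.53 - 14.85 * 5.8 / 10.25
Y = 55.53 - 86.13 / 10.25
Y = 55.53 - 8.4029
Y = 47.1271

47.1271


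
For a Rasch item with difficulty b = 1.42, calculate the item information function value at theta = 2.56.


P = 1/(1+exp(-(2.56-1.42))) = 0.7577
I = P*(1-P) = 0.7577 * 0.2423
I = 0.1836

0.1836


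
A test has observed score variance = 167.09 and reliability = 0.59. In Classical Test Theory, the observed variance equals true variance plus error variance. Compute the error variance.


var_true = rxx * var_obs = 0.59 * 167.09 = 98.5831
var_error = var_obs - var_true
var_error = 167.09 - 98.5831
var_error = 68.5069

68.5069


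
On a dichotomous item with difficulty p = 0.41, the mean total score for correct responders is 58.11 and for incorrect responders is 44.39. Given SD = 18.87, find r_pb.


q = 1 - p = 0.59
rpb = ((M1 - M0) / SD) * sqrt(p * q)
rpb = ((58.11 - 44.39) / 18.87) * sqrt(0.41 * 0.59)
rpb = 0.3576

0.3576


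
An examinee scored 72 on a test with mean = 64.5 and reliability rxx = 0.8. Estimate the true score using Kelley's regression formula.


T_est = rxx * X + (1 - rxx) * mean
T_est = 0.8 * 72 + 0.2 * 64.5
T_est = 57.6 + 12.9
T_est = 70.5

70.5


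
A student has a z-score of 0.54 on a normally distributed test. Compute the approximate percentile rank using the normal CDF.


CDF(z) = 0.5 * (1 + erf(z/sqrt(2)))
erf(0.3818) = 0.4108
CDF = 0.7054
Percentile rank = 0.7054 * 100 = 70.54

70.54


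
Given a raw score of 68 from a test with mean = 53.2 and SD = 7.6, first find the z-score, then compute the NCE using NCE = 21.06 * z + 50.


z = (X - mean) / SD = (68 - 53.2) / 7.6
z = 14.8 / 7.6
z = 1.9474
NCE = NCE = 21.06z + 50
Carry z at full precision (z = 14.8 / 7.6) into the conversion:
NCE = 21.06 * (14.8 / 7.6) + 50 = 311.688 / 7.6 + 50
NCE = 41.0116 + 50
NCE = 91.0116

91.0116


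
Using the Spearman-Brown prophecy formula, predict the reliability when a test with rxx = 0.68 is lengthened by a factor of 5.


r_new = (n * rxx) / (1 + (n-1) * rxx)
r_new = (5 * 0.68) / (1 + 4 * 0.68)
r_new = 3.4 / 3.72
r_new = 0.914

0.914


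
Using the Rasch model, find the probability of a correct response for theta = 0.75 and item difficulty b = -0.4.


theta - b = 0.75 - -0.4 = 1.15
exp(-(theta - b)) = exp(-1.15) = 0.3166
P = 1 / (1 + 0.3166)
P = 0.7595

0.7595


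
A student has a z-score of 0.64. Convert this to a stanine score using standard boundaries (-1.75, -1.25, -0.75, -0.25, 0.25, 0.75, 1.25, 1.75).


Stanine boundaries: [-1.75, -1.25, -0.75, -0.25, 0.25, 0.75, 1.25, 1.75]
z = 0.64
Check each boundary:
  z >= -1.75 -> could be stanine 2
  z >= -1.25 -> could be stanine 3
  z >= -0.75 -> could be stanine 4
  z >= -0.25 -> could be stanine 5
  z >= 0.25 -> could be stanine 6
  z < 0.75
  z < 1.25
  z < 1.75
Highest qualifying boundary gives stanine = 6

6


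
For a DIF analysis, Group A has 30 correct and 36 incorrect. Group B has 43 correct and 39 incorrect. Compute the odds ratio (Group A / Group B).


Odds_A = 30/36 = 0.8333
Odds_B = 43/39 = 1.1026
OR = Odds_A / Odds_B = 0.8333 / 1.1026
Exactly, OR = (30 * 39) / (36 * 43) = 1170 / 1548
OR = 0.7558

0.7558


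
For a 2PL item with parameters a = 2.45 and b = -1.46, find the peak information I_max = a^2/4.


For 2PL, max info at theta = b = -1.46
I_max = a^2 / 4 = 2.45^2 / 4
= 6.0025 / 4
I_max = 1.5006

1.5006


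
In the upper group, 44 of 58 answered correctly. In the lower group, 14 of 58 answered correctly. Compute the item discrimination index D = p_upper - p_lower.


p_upper = 44/58 = 0.7586
p_lower = 14/58 = 0.2414
D = 0.7586 - 0.2414 = 0.5172

0.5172


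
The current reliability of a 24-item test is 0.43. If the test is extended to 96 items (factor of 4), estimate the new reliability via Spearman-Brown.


r_new = (n * rxx) / (1 + (n-1) * rxx)
r_new = (4 * 0.43) / (1 + 3 * 0.43)
r_new = 1.72 / 2.29
r_new = 0.7511

0.7511


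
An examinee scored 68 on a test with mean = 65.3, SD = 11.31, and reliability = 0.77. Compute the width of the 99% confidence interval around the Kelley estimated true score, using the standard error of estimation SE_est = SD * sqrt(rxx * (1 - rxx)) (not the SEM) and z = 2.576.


True score estimate = 0.77*68 + 0.23*65.3 = 67.379
SE_est = SD * sqrt(rxx * (1 - rxx)) = 11.31 * sqrt(0.77 * 0.23) = 11.31 * sqrt(0.1771) = 4.759616
CI = T_est +/- z * SE_est, so width = 2 * z * SE_est = 2 * 2.576 * 4.759616
Width = 24.5215

24.5215
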